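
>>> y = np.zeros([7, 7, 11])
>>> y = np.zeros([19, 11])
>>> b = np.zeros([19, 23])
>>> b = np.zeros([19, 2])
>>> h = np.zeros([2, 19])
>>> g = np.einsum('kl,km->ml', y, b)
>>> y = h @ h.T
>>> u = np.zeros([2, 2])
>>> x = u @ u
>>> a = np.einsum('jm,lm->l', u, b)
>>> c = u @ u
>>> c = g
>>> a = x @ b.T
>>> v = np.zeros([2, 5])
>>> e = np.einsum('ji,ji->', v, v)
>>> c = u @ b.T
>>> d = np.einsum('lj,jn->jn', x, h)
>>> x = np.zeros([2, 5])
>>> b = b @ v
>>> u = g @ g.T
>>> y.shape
(2, 2)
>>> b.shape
(19, 5)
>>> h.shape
(2, 19)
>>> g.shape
(2, 11)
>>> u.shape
(2, 2)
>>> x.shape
(2, 5)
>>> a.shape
(2, 19)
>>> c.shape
(2, 19)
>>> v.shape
(2, 5)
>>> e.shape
()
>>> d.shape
(2, 19)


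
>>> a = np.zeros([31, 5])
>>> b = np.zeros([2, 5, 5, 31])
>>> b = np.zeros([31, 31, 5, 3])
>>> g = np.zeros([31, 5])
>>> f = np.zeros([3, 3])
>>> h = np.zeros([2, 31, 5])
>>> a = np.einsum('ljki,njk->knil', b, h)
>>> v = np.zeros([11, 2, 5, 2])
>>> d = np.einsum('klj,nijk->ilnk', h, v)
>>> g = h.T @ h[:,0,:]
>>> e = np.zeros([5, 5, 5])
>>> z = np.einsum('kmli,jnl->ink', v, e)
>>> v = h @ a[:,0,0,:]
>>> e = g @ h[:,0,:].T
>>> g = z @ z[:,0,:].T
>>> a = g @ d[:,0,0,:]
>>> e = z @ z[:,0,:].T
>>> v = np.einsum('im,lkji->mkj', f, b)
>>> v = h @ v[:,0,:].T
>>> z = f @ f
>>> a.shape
(2, 5, 2)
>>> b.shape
(31, 31, 5, 3)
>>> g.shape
(2, 5, 2)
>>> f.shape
(3, 3)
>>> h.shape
(2, 31, 5)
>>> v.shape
(2, 31, 3)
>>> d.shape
(2, 31, 11, 2)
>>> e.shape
(2, 5, 2)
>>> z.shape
(3, 3)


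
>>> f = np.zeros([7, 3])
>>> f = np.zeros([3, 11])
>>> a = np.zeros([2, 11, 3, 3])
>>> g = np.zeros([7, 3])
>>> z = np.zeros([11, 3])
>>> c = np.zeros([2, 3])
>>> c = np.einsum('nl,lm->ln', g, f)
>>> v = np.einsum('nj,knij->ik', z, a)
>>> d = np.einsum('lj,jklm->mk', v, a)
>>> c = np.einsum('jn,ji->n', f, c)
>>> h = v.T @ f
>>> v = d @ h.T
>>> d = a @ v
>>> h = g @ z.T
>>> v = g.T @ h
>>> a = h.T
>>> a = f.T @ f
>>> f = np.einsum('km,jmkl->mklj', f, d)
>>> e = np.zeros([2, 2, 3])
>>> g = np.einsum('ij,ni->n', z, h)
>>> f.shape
(11, 3, 2, 2)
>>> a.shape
(11, 11)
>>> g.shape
(7,)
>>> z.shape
(11, 3)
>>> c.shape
(11,)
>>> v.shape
(3, 11)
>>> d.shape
(2, 11, 3, 2)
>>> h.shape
(7, 11)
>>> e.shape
(2, 2, 3)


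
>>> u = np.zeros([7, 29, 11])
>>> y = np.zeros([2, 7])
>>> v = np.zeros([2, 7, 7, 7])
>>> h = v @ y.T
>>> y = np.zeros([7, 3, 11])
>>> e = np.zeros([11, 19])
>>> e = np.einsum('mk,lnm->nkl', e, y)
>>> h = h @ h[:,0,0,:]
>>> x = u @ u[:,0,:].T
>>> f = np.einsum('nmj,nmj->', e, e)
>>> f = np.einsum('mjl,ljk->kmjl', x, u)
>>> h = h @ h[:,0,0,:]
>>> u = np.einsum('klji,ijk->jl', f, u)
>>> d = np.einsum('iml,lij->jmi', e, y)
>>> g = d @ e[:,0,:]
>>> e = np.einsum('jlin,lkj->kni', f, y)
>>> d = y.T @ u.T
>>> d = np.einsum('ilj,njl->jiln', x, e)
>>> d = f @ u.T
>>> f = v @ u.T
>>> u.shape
(29, 7)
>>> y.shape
(7, 3, 11)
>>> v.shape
(2, 7, 7, 7)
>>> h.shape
(2, 7, 7, 2)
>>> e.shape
(3, 7, 29)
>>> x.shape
(7, 29, 7)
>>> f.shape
(2, 7, 7, 29)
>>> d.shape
(11, 7, 29, 29)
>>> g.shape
(11, 19, 7)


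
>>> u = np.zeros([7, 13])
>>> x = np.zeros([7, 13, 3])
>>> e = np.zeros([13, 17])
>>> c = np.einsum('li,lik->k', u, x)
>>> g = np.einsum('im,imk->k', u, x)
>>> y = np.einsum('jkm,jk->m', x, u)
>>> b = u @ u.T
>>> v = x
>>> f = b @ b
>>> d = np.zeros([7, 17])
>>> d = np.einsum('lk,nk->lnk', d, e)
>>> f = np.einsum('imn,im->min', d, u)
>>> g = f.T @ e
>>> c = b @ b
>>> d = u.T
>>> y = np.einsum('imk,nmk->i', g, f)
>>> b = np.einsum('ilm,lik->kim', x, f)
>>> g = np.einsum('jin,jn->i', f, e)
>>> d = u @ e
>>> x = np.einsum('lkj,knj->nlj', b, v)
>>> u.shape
(7, 13)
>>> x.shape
(13, 17, 3)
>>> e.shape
(13, 17)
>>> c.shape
(7, 7)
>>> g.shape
(7,)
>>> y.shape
(17,)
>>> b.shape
(17, 7, 3)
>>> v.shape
(7, 13, 3)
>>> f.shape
(13, 7, 17)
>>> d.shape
(7, 17)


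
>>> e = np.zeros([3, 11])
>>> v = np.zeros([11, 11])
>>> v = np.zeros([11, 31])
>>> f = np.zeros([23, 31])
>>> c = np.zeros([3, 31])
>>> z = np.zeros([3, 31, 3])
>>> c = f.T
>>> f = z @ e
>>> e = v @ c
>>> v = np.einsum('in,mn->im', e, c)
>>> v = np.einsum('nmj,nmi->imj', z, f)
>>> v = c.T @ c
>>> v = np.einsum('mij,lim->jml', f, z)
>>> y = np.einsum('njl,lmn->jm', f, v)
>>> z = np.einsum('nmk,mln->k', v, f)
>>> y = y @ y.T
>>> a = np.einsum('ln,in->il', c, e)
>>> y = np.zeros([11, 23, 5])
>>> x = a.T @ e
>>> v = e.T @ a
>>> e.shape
(11, 23)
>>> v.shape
(23, 31)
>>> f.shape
(3, 31, 11)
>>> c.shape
(31, 23)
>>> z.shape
(3,)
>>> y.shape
(11, 23, 5)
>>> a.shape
(11, 31)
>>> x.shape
(31, 23)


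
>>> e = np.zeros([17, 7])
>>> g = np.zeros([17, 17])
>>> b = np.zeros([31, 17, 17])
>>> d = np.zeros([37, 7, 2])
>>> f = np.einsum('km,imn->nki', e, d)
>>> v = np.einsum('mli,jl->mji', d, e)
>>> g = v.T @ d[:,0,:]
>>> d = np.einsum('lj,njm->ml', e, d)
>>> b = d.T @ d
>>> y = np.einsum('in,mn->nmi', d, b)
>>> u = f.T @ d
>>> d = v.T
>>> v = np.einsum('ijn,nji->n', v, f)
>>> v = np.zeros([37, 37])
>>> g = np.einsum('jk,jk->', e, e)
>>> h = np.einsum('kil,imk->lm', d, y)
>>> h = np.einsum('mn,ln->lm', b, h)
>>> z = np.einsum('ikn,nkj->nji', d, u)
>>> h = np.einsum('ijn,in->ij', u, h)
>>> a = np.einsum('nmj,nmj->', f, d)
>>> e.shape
(17, 7)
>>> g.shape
()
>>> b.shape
(17, 17)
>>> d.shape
(2, 17, 37)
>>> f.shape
(2, 17, 37)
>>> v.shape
(37, 37)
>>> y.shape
(17, 17, 2)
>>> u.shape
(37, 17, 17)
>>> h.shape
(37, 17)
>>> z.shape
(37, 17, 2)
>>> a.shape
()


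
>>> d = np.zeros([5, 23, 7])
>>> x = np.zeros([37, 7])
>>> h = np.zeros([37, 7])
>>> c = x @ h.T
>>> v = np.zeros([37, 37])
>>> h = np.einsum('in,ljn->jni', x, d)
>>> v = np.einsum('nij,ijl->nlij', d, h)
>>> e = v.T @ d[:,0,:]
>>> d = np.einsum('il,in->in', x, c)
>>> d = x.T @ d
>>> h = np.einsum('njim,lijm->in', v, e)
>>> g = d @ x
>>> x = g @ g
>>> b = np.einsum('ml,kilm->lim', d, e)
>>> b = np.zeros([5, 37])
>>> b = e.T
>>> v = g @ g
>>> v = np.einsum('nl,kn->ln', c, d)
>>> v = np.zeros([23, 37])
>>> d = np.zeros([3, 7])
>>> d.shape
(3, 7)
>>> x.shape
(7, 7)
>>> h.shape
(23, 5)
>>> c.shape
(37, 37)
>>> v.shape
(23, 37)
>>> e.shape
(7, 23, 37, 7)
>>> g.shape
(7, 7)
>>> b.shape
(7, 37, 23, 7)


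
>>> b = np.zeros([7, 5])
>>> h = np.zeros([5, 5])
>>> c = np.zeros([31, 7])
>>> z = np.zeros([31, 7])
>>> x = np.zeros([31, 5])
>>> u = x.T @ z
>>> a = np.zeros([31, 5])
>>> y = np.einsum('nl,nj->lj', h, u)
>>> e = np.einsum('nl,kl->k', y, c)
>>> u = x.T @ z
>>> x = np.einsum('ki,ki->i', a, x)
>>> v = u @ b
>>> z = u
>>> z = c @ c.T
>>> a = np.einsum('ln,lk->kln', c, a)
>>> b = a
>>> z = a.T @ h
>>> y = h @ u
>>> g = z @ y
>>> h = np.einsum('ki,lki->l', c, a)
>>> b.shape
(5, 31, 7)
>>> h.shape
(5,)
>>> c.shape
(31, 7)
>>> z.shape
(7, 31, 5)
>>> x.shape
(5,)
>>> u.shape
(5, 7)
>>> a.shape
(5, 31, 7)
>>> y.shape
(5, 7)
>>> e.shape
(31,)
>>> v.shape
(5, 5)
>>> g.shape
(7, 31, 7)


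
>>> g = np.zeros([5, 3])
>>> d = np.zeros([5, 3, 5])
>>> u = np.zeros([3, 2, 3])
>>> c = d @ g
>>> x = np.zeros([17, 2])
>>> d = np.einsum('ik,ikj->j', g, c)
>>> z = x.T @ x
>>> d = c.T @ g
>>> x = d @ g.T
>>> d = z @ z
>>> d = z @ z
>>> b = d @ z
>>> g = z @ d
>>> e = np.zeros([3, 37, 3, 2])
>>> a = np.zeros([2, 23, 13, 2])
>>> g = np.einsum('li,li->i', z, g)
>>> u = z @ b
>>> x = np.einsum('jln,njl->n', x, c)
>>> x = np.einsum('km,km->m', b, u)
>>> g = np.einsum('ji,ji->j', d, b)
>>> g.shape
(2,)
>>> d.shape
(2, 2)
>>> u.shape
(2, 2)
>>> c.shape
(5, 3, 3)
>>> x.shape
(2,)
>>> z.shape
(2, 2)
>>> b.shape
(2, 2)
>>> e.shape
(3, 37, 3, 2)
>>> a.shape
(2, 23, 13, 2)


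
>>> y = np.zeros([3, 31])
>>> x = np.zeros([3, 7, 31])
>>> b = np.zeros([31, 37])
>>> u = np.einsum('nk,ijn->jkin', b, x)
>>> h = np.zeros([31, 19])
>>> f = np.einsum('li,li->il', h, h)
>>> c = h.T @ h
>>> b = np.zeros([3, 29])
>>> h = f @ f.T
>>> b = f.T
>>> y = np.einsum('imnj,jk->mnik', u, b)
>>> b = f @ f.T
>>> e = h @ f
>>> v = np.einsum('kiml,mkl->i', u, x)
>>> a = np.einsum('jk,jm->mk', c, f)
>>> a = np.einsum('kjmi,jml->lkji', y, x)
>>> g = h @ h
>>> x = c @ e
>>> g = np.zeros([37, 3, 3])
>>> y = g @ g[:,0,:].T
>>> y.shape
(37, 3, 37)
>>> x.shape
(19, 31)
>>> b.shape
(19, 19)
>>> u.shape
(7, 37, 3, 31)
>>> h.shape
(19, 19)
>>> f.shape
(19, 31)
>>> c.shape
(19, 19)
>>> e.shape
(19, 31)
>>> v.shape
(37,)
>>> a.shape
(31, 37, 3, 19)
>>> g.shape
(37, 3, 3)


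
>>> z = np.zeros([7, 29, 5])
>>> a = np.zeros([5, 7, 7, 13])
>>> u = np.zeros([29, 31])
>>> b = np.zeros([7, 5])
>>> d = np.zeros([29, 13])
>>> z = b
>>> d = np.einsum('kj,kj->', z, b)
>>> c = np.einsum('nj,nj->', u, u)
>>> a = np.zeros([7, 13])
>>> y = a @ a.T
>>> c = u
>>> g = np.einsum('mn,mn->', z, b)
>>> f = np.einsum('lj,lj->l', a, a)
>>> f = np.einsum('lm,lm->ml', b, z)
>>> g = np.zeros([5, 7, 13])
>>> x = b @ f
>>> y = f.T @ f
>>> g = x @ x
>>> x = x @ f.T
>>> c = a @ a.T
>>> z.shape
(7, 5)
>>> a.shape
(7, 13)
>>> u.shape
(29, 31)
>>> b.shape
(7, 5)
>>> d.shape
()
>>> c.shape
(7, 7)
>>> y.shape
(7, 7)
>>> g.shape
(7, 7)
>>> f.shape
(5, 7)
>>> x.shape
(7, 5)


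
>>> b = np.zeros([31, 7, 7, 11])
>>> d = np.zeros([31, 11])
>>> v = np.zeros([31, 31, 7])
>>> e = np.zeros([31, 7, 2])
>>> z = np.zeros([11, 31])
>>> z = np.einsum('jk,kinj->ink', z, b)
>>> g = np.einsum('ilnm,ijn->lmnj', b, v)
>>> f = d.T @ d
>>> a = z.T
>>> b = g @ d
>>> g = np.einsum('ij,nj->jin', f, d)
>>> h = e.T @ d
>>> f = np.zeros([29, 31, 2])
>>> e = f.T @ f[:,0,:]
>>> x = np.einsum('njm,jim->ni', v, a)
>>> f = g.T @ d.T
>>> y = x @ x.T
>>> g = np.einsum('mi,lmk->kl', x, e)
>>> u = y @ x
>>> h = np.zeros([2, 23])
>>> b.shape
(7, 11, 7, 11)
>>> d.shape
(31, 11)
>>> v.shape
(31, 31, 7)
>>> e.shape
(2, 31, 2)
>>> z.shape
(7, 7, 31)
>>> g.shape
(2, 2)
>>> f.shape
(31, 11, 31)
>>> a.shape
(31, 7, 7)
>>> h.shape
(2, 23)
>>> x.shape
(31, 7)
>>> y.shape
(31, 31)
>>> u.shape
(31, 7)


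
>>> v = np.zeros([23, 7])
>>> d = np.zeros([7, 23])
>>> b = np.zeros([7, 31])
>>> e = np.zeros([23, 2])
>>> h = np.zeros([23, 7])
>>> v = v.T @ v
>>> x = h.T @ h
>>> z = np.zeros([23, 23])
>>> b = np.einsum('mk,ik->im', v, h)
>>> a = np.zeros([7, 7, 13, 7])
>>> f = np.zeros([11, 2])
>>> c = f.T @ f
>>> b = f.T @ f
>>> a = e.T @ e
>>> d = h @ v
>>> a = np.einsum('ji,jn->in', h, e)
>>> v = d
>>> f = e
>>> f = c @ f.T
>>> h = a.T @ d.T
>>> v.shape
(23, 7)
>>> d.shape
(23, 7)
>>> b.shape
(2, 2)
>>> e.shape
(23, 2)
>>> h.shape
(2, 23)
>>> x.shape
(7, 7)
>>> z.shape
(23, 23)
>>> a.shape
(7, 2)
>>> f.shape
(2, 23)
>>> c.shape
(2, 2)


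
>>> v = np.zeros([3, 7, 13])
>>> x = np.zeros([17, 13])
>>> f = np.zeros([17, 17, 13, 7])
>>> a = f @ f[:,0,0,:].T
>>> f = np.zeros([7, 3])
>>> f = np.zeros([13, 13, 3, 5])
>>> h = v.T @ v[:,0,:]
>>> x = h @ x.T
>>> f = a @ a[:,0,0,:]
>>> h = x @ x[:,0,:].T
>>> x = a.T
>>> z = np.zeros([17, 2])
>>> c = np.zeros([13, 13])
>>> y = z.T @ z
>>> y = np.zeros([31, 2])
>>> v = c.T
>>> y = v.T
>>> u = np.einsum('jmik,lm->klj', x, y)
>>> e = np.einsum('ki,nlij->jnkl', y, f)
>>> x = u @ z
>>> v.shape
(13, 13)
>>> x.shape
(17, 13, 2)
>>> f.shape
(17, 17, 13, 17)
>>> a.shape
(17, 17, 13, 17)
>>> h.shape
(13, 7, 13)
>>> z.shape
(17, 2)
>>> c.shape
(13, 13)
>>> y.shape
(13, 13)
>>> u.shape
(17, 13, 17)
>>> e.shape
(17, 17, 13, 17)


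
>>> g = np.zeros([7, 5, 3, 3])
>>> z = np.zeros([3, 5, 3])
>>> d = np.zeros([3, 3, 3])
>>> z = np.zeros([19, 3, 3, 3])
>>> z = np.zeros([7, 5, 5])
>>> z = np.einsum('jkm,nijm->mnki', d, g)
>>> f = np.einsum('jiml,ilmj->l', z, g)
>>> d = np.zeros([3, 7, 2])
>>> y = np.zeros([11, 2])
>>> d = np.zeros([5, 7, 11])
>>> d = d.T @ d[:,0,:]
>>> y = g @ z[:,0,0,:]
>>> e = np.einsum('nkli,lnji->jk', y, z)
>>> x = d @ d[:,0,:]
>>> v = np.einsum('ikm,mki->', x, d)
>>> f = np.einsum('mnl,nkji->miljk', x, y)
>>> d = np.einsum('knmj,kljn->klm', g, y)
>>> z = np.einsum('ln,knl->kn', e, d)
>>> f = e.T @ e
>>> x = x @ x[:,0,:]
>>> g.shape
(7, 5, 3, 3)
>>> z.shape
(7, 5)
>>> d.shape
(7, 5, 3)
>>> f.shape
(5, 5)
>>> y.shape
(7, 5, 3, 5)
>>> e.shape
(3, 5)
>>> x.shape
(11, 7, 11)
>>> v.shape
()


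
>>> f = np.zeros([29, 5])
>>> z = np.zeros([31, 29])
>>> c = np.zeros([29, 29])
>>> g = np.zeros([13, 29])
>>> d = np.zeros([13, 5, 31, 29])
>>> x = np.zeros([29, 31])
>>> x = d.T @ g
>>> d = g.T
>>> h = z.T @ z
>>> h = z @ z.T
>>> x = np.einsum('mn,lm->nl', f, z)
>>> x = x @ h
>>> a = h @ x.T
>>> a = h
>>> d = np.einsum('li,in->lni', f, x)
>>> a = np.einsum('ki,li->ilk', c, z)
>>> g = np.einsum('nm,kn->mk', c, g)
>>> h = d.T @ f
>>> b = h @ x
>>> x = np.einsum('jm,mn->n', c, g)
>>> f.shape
(29, 5)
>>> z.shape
(31, 29)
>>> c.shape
(29, 29)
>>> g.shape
(29, 13)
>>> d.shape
(29, 31, 5)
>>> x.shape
(13,)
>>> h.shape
(5, 31, 5)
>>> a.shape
(29, 31, 29)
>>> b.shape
(5, 31, 31)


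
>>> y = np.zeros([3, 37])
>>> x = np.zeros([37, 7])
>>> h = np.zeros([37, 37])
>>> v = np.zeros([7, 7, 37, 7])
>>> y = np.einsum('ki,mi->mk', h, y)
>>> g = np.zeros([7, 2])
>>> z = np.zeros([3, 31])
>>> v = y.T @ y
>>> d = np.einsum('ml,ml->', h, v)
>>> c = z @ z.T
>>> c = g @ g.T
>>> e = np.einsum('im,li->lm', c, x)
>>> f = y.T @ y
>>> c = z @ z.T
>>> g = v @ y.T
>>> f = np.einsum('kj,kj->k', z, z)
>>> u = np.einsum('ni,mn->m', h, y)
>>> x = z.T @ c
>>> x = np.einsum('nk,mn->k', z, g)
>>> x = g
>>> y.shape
(3, 37)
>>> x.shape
(37, 3)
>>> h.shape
(37, 37)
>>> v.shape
(37, 37)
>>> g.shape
(37, 3)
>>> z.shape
(3, 31)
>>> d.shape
()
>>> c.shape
(3, 3)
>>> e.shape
(37, 7)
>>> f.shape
(3,)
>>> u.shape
(3,)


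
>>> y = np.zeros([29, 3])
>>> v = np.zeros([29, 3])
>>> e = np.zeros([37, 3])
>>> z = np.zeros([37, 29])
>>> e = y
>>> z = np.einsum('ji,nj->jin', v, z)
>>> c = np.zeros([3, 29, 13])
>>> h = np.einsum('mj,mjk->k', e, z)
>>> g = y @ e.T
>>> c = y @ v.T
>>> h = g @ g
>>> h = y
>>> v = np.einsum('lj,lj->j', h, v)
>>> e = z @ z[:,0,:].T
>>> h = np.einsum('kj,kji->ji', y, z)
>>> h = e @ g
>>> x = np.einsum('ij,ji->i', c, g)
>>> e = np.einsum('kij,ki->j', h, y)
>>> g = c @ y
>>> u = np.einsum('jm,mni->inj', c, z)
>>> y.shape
(29, 3)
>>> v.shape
(3,)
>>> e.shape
(29,)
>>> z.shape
(29, 3, 37)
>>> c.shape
(29, 29)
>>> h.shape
(29, 3, 29)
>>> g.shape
(29, 3)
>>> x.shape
(29,)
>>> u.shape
(37, 3, 29)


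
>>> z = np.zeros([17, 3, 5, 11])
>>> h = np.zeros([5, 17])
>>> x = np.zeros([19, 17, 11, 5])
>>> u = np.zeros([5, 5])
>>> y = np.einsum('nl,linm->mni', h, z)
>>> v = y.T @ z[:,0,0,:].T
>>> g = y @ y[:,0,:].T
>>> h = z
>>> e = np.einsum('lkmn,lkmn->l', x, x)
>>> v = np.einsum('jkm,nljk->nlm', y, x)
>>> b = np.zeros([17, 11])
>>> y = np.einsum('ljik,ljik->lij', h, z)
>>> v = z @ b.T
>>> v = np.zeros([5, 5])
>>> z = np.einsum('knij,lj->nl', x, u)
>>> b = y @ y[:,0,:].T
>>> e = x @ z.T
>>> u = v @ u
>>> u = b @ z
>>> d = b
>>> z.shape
(17, 5)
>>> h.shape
(17, 3, 5, 11)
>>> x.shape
(19, 17, 11, 5)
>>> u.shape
(17, 5, 5)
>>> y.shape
(17, 5, 3)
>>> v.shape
(5, 5)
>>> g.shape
(11, 5, 11)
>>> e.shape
(19, 17, 11, 17)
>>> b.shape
(17, 5, 17)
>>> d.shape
(17, 5, 17)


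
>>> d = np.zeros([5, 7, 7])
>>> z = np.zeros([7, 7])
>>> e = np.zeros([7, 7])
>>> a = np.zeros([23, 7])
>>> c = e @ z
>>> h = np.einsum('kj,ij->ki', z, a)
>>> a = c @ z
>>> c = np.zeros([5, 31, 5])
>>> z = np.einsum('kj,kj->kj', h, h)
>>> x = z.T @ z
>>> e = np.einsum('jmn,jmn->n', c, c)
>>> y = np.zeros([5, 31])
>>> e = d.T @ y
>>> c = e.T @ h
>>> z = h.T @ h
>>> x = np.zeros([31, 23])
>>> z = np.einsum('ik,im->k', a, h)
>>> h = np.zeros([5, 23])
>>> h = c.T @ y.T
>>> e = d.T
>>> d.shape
(5, 7, 7)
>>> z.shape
(7,)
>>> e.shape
(7, 7, 5)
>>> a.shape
(7, 7)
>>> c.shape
(31, 7, 23)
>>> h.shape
(23, 7, 5)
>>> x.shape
(31, 23)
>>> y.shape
(5, 31)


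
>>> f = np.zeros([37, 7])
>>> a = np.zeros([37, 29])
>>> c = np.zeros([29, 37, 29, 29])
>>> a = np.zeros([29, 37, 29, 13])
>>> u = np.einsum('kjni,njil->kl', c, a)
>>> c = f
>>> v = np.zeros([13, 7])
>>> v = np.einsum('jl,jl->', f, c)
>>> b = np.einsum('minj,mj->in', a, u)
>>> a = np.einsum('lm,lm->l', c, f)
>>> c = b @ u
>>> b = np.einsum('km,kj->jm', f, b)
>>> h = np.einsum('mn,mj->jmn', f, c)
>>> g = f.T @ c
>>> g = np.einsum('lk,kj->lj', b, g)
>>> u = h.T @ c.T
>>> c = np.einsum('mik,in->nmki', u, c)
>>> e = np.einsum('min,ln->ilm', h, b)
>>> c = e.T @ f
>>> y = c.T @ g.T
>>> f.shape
(37, 7)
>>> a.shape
(37,)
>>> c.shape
(13, 29, 7)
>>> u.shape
(7, 37, 37)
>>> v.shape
()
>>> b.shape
(29, 7)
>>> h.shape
(13, 37, 7)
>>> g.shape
(29, 13)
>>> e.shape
(37, 29, 13)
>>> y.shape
(7, 29, 29)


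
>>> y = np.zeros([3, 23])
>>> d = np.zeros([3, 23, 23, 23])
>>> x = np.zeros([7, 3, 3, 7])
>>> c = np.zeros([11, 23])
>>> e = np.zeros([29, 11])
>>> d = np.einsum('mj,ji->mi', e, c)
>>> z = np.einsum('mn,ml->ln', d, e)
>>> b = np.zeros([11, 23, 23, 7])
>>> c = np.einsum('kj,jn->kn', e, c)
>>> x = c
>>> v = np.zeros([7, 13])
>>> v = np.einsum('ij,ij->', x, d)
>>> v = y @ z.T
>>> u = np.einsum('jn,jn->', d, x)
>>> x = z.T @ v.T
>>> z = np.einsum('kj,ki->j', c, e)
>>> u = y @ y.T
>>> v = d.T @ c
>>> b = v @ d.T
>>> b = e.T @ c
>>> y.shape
(3, 23)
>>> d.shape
(29, 23)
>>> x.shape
(23, 3)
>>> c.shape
(29, 23)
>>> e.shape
(29, 11)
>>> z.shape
(23,)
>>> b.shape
(11, 23)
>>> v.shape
(23, 23)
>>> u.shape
(3, 3)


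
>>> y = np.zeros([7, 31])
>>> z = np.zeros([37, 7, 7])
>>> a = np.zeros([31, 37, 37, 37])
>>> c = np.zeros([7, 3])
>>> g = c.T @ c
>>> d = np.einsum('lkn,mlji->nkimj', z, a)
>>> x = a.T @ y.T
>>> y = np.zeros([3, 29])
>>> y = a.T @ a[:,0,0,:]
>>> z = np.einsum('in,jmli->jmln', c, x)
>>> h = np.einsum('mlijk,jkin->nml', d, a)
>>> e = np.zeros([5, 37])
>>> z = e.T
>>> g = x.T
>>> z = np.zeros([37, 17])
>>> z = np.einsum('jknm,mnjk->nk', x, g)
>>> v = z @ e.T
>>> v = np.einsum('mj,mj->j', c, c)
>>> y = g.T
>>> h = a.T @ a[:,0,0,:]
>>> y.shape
(37, 37, 37, 7)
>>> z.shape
(37, 37)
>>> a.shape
(31, 37, 37, 37)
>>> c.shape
(7, 3)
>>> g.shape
(7, 37, 37, 37)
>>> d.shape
(7, 7, 37, 31, 37)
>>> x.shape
(37, 37, 37, 7)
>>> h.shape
(37, 37, 37, 37)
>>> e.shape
(5, 37)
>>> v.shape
(3,)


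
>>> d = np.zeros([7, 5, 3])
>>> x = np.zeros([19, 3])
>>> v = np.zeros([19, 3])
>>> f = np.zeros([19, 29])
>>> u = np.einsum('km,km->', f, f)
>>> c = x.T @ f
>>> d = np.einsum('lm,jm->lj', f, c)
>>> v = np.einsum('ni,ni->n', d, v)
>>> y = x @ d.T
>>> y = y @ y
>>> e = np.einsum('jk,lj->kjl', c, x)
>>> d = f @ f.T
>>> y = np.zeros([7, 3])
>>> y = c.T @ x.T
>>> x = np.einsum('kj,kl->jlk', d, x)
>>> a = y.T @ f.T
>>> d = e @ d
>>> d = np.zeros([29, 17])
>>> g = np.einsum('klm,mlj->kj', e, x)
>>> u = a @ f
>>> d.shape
(29, 17)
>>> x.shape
(19, 3, 19)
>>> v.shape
(19,)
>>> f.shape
(19, 29)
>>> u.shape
(19, 29)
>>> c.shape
(3, 29)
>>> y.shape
(29, 19)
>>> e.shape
(29, 3, 19)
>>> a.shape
(19, 19)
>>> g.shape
(29, 19)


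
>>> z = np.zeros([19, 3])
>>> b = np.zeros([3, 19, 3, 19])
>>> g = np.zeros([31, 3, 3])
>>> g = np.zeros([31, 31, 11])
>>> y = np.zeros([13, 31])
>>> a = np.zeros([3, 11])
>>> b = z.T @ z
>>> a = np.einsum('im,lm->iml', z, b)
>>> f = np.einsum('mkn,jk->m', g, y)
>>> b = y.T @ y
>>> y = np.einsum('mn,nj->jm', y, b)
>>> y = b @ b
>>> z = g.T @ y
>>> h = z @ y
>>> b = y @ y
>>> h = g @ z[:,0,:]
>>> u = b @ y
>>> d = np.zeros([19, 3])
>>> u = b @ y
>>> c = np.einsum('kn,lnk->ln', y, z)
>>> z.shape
(11, 31, 31)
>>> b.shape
(31, 31)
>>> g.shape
(31, 31, 11)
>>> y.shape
(31, 31)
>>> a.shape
(19, 3, 3)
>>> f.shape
(31,)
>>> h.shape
(31, 31, 31)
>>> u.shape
(31, 31)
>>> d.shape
(19, 3)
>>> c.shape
(11, 31)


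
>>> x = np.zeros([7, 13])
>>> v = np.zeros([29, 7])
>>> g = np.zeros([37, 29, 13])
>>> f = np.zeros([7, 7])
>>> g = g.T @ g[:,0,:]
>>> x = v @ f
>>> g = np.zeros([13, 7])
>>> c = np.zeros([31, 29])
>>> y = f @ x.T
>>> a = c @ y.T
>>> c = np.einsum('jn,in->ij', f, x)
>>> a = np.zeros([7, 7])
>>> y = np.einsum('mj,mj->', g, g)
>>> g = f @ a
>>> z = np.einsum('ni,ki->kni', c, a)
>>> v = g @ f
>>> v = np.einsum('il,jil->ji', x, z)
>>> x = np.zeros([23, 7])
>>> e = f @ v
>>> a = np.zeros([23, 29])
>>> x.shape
(23, 7)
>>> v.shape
(7, 29)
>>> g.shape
(7, 7)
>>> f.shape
(7, 7)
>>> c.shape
(29, 7)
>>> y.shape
()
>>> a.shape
(23, 29)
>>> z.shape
(7, 29, 7)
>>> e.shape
(7, 29)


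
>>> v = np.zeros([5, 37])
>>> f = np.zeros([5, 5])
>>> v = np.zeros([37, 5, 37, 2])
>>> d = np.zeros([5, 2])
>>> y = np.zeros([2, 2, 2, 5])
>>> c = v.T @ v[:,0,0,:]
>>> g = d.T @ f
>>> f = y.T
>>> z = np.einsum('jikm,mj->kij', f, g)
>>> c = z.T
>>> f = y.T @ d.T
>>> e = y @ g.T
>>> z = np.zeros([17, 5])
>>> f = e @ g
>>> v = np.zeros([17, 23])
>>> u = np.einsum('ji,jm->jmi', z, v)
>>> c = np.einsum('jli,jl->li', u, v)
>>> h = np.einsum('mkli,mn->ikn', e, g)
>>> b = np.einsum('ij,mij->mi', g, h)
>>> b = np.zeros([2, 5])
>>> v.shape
(17, 23)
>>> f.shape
(2, 2, 2, 5)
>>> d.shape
(5, 2)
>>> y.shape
(2, 2, 2, 5)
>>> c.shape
(23, 5)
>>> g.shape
(2, 5)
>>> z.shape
(17, 5)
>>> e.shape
(2, 2, 2, 2)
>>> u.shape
(17, 23, 5)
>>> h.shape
(2, 2, 5)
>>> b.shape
(2, 5)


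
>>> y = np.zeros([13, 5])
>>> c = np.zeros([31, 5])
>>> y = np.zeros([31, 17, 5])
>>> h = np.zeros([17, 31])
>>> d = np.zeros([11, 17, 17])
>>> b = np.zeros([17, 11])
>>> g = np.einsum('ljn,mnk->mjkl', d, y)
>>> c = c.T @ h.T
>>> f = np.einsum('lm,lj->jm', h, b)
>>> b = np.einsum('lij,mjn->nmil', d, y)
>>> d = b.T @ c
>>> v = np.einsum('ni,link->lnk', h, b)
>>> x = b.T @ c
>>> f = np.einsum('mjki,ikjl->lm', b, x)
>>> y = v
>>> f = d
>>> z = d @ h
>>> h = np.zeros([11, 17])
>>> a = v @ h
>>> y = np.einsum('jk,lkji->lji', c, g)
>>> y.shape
(31, 5, 11)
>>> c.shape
(5, 17)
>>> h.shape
(11, 17)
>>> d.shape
(11, 17, 31, 17)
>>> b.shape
(5, 31, 17, 11)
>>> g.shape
(31, 17, 5, 11)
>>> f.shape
(11, 17, 31, 17)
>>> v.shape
(5, 17, 11)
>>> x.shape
(11, 17, 31, 17)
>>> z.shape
(11, 17, 31, 31)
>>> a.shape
(5, 17, 17)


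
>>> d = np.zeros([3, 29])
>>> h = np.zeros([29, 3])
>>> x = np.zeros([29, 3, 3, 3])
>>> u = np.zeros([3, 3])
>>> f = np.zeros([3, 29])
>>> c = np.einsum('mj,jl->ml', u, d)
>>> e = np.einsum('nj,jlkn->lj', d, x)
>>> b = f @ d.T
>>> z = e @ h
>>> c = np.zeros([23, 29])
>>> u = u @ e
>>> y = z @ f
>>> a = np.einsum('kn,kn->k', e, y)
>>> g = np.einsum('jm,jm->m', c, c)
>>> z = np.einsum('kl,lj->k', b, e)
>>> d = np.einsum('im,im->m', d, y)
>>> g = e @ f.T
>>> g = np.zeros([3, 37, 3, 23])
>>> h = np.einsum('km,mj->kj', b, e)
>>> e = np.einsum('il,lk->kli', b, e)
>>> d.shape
(29,)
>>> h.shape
(3, 29)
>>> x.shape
(29, 3, 3, 3)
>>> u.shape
(3, 29)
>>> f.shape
(3, 29)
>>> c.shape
(23, 29)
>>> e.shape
(29, 3, 3)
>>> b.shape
(3, 3)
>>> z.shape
(3,)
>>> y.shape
(3, 29)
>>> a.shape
(3,)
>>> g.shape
(3, 37, 3, 23)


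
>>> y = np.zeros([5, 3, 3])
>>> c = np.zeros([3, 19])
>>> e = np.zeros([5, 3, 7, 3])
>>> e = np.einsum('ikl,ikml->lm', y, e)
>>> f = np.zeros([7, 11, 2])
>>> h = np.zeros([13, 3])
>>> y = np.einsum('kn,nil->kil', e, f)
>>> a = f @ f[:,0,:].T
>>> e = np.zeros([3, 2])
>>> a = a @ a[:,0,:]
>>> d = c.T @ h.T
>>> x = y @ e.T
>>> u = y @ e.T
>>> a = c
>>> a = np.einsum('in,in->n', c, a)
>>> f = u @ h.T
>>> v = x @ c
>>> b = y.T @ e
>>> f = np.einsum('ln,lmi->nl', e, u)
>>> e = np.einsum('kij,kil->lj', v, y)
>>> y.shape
(3, 11, 2)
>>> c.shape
(3, 19)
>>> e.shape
(2, 19)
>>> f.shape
(2, 3)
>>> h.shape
(13, 3)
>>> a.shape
(19,)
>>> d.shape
(19, 13)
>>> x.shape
(3, 11, 3)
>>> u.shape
(3, 11, 3)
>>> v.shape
(3, 11, 19)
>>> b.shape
(2, 11, 2)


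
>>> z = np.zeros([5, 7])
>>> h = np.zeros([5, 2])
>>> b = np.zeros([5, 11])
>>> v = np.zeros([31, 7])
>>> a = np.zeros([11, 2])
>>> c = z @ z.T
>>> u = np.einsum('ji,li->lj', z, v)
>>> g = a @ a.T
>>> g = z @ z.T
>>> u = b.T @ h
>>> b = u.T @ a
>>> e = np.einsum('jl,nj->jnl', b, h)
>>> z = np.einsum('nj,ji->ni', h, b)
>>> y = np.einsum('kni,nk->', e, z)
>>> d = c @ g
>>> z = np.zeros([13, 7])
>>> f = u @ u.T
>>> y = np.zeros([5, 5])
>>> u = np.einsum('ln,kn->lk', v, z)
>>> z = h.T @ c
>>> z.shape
(2, 5)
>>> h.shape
(5, 2)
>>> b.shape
(2, 2)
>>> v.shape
(31, 7)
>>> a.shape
(11, 2)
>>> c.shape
(5, 5)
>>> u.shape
(31, 13)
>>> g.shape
(5, 5)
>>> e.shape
(2, 5, 2)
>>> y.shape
(5, 5)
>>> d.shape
(5, 5)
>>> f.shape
(11, 11)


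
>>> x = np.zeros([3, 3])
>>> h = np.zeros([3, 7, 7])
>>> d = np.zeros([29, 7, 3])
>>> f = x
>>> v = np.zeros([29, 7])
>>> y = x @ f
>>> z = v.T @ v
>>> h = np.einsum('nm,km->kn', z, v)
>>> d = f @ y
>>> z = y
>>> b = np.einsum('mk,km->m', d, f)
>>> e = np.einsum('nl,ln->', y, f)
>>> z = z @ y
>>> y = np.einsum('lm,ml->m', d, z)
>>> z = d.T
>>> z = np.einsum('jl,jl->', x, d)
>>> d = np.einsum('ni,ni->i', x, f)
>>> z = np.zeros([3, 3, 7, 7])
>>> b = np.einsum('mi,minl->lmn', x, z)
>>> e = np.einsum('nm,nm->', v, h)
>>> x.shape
(3, 3)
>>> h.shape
(29, 7)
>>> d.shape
(3,)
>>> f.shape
(3, 3)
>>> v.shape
(29, 7)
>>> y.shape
(3,)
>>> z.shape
(3, 3, 7, 7)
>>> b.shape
(7, 3, 7)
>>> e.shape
()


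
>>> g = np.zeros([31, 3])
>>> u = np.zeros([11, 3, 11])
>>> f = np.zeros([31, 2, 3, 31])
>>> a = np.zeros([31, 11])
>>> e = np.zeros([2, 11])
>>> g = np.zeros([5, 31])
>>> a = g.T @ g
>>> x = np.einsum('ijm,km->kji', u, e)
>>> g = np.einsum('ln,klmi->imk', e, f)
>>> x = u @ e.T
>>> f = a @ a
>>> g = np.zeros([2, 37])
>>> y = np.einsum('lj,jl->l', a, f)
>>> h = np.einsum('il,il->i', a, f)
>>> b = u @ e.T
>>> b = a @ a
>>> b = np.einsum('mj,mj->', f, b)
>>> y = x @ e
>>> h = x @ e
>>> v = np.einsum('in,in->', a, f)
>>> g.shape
(2, 37)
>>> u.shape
(11, 3, 11)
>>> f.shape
(31, 31)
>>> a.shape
(31, 31)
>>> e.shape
(2, 11)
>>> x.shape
(11, 3, 2)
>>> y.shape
(11, 3, 11)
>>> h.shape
(11, 3, 11)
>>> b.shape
()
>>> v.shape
()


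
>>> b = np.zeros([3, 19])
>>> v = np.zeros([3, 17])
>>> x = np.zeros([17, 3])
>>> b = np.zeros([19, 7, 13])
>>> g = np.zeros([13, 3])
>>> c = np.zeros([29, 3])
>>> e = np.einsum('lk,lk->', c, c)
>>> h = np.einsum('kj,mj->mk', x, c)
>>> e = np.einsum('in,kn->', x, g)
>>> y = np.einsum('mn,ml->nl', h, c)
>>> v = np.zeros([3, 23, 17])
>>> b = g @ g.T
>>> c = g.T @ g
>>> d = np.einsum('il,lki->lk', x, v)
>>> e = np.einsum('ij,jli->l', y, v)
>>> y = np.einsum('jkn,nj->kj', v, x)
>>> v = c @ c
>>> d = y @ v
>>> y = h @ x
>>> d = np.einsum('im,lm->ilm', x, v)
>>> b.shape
(13, 13)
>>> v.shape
(3, 3)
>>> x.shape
(17, 3)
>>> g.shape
(13, 3)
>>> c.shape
(3, 3)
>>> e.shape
(23,)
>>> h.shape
(29, 17)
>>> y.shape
(29, 3)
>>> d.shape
(17, 3, 3)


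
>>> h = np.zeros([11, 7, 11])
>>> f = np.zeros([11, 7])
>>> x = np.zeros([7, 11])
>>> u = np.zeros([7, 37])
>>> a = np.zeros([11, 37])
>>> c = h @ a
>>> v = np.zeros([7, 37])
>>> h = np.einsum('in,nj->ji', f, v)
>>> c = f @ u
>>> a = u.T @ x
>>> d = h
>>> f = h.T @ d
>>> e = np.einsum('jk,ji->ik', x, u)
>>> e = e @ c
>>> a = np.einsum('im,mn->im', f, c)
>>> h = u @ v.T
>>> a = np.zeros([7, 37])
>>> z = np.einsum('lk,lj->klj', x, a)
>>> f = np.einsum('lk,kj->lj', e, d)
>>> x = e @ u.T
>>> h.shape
(7, 7)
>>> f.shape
(37, 11)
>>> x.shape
(37, 7)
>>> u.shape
(7, 37)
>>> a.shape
(7, 37)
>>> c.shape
(11, 37)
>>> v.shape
(7, 37)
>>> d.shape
(37, 11)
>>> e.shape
(37, 37)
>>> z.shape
(11, 7, 37)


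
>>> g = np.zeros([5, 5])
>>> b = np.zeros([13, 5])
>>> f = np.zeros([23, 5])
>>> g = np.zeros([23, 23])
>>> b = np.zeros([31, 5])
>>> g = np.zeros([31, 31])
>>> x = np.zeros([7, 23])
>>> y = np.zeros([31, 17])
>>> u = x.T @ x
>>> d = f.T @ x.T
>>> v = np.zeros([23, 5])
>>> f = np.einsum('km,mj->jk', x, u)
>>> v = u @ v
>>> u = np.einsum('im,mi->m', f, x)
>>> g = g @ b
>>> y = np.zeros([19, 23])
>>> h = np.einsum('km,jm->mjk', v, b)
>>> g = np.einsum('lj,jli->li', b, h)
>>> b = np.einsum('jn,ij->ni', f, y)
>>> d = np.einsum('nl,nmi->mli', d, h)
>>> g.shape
(31, 23)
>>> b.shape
(7, 19)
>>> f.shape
(23, 7)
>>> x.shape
(7, 23)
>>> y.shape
(19, 23)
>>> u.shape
(7,)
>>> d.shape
(31, 7, 23)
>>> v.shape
(23, 5)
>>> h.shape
(5, 31, 23)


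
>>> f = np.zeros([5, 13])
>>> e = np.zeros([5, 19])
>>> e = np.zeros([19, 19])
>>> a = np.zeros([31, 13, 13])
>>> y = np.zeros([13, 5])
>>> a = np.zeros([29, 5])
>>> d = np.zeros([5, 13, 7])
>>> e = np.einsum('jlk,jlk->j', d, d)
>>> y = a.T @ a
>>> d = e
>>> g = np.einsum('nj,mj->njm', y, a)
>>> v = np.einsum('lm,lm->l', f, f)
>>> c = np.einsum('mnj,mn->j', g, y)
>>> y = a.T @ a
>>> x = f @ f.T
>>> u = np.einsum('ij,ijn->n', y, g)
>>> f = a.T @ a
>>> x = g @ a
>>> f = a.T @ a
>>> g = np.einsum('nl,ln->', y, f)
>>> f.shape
(5, 5)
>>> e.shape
(5,)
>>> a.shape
(29, 5)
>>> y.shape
(5, 5)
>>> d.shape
(5,)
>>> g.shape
()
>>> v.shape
(5,)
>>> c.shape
(29,)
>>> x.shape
(5, 5, 5)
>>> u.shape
(29,)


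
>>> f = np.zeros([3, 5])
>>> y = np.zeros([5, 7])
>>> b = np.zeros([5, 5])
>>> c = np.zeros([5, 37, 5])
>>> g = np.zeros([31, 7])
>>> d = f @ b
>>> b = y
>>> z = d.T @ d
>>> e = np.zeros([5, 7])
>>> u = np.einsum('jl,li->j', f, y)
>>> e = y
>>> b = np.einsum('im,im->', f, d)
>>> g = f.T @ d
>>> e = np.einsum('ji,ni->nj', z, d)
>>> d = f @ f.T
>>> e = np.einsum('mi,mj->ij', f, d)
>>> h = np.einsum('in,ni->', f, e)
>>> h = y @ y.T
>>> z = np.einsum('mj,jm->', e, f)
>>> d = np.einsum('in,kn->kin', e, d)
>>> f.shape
(3, 5)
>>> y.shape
(5, 7)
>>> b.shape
()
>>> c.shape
(5, 37, 5)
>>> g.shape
(5, 5)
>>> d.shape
(3, 5, 3)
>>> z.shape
()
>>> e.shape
(5, 3)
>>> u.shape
(3,)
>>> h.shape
(5, 5)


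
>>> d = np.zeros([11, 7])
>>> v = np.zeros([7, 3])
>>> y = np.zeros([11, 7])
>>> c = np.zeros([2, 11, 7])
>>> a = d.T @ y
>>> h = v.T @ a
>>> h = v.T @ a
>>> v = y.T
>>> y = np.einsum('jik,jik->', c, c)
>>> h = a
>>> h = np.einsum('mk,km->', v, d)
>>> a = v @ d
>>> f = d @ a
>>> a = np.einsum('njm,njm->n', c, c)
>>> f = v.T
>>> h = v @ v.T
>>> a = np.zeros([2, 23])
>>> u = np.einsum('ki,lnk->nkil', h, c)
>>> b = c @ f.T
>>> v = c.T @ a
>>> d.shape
(11, 7)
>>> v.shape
(7, 11, 23)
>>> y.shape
()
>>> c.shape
(2, 11, 7)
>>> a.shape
(2, 23)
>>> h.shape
(7, 7)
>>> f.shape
(11, 7)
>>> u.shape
(11, 7, 7, 2)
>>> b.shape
(2, 11, 11)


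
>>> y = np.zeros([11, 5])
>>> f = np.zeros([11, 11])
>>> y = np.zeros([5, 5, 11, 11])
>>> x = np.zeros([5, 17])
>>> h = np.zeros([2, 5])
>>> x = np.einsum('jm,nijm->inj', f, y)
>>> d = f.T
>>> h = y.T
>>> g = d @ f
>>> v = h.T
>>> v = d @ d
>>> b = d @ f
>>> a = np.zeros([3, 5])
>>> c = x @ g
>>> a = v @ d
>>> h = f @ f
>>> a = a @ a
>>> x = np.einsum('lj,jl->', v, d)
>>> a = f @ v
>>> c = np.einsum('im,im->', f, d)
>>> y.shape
(5, 5, 11, 11)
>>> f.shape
(11, 11)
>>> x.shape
()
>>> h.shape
(11, 11)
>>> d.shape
(11, 11)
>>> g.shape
(11, 11)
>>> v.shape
(11, 11)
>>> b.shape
(11, 11)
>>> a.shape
(11, 11)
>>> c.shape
()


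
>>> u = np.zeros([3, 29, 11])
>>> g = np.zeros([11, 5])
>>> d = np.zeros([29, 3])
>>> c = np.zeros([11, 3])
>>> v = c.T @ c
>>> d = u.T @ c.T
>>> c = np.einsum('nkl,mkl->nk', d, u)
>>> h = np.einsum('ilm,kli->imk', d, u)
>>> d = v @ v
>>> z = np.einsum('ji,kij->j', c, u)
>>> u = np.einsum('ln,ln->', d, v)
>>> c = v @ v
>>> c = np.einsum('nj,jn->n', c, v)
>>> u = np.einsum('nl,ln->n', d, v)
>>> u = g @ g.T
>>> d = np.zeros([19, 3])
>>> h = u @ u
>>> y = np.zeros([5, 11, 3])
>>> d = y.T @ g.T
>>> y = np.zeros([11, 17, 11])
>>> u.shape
(11, 11)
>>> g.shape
(11, 5)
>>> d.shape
(3, 11, 11)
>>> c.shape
(3,)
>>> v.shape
(3, 3)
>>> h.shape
(11, 11)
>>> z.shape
(11,)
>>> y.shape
(11, 17, 11)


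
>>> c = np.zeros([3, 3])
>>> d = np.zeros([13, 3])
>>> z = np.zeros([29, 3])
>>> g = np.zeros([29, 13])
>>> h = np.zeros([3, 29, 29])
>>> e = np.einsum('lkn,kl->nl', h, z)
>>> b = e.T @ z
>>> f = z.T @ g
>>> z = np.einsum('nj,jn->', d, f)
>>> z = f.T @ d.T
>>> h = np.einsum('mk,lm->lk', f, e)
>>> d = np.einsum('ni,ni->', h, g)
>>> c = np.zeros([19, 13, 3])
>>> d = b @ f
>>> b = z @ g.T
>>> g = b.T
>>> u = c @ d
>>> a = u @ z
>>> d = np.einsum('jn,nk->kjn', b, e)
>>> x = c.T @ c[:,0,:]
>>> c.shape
(19, 13, 3)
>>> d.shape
(3, 13, 29)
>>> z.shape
(13, 13)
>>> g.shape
(29, 13)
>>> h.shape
(29, 13)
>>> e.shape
(29, 3)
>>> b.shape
(13, 29)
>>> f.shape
(3, 13)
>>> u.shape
(19, 13, 13)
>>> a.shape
(19, 13, 13)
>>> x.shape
(3, 13, 3)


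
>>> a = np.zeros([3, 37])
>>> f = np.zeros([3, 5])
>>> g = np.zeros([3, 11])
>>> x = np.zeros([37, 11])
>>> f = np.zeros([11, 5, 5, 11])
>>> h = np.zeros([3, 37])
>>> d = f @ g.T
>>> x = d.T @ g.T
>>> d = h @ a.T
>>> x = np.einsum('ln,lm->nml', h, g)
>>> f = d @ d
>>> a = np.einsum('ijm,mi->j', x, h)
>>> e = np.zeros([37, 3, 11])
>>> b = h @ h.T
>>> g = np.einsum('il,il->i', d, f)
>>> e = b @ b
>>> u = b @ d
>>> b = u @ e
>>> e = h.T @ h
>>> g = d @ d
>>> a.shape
(11,)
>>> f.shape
(3, 3)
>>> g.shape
(3, 3)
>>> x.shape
(37, 11, 3)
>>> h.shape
(3, 37)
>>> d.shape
(3, 3)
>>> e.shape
(37, 37)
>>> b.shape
(3, 3)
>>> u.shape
(3, 3)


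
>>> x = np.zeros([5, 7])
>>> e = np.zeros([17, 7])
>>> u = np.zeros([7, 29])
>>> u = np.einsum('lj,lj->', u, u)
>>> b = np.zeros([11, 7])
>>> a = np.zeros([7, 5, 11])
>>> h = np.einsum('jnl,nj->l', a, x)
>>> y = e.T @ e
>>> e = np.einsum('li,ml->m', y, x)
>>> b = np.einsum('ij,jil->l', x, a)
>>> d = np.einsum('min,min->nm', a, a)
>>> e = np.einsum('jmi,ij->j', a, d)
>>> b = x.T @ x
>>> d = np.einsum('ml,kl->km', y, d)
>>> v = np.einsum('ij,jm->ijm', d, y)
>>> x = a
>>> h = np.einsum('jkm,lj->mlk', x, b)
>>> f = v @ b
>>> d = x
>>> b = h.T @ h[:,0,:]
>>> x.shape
(7, 5, 11)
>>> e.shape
(7,)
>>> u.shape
()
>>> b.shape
(5, 7, 5)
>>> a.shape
(7, 5, 11)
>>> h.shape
(11, 7, 5)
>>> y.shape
(7, 7)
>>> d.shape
(7, 5, 11)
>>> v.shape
(11, 7, 7)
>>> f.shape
(11, 7, 7)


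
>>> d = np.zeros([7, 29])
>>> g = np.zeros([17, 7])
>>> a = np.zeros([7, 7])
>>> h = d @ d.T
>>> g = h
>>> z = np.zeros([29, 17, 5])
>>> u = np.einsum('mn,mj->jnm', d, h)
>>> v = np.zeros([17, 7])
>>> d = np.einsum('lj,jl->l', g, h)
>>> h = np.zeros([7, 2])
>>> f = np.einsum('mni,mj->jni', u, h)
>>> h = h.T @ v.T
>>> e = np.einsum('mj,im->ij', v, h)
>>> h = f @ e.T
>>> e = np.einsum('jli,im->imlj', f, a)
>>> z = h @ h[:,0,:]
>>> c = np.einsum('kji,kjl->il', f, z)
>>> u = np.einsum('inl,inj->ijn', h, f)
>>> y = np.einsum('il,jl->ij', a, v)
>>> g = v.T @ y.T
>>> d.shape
(7,)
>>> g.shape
(7, 7)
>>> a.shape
(7, 7)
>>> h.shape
(2, 29, 2)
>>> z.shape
(2, 29, 2)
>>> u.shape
(2, 7, 29)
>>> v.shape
(17, 7)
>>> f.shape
(2, 29, 7)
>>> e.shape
(7, 7, 29, 2)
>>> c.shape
(7, 2)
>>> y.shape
(7, 17)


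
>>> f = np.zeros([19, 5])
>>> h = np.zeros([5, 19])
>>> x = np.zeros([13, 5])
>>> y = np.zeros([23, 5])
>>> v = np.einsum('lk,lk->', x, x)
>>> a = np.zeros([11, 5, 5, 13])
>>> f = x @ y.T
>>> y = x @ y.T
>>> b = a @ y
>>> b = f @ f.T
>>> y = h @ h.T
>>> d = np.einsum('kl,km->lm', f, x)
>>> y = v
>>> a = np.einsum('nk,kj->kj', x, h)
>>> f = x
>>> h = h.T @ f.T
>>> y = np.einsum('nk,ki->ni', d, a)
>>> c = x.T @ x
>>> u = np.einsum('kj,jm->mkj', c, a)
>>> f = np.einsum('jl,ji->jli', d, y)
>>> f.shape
(23, 5, 19)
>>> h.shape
(19, 13)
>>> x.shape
(13, 5)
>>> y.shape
(23, 19)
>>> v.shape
()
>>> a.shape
(5, 19)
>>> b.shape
(13, 13)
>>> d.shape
(23, 5)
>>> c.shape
(5, 5)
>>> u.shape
(19, 5, 5)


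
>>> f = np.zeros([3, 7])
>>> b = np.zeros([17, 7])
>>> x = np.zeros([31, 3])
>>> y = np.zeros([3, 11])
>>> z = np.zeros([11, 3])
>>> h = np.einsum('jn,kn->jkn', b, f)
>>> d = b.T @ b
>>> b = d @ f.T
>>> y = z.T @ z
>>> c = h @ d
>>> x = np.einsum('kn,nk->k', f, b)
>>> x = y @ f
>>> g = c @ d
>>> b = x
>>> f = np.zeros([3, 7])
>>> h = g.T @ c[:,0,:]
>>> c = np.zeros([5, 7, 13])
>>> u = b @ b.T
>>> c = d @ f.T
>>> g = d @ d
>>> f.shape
(3, 7)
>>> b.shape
(3, 7)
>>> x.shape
(3, 7)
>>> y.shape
(3, 3)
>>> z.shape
(11, 3)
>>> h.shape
(7, 3, 7)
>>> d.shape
(7, 7)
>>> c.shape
(7, 3)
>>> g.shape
(7, 7)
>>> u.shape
(3, 3)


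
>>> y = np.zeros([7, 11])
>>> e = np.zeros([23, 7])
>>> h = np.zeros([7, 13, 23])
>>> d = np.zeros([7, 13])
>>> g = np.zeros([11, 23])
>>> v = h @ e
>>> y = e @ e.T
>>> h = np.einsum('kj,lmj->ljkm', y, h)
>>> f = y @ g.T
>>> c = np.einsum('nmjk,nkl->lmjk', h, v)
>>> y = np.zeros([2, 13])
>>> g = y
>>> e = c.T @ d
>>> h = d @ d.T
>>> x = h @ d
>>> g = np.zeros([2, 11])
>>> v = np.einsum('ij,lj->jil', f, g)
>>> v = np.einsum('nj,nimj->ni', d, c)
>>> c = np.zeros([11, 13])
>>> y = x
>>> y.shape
(7, 13)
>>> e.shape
(13, 23, 23, 13)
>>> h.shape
(7, 7)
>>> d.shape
(7, 13)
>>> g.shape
(2, 11)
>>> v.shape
(7, 23)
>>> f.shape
(23, 11)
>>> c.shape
(11, 13)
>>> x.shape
(7, 13)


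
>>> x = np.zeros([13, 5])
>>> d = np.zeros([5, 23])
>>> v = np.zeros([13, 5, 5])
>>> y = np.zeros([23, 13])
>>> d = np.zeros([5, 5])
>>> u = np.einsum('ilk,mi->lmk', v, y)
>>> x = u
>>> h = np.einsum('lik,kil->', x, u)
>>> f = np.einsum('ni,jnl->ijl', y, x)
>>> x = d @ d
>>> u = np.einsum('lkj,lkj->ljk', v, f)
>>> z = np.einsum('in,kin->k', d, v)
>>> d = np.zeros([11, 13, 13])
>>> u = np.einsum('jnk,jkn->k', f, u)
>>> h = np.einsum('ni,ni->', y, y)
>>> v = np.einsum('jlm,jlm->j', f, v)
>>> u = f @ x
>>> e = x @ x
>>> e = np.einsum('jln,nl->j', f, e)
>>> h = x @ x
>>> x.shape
(5, 5)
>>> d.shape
(11, 13, 13)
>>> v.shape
(13,)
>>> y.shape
(23, 13)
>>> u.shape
(13, 5, 5)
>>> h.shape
(5, 5)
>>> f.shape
(13, 5, 5)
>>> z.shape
(13,)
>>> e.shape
(13,)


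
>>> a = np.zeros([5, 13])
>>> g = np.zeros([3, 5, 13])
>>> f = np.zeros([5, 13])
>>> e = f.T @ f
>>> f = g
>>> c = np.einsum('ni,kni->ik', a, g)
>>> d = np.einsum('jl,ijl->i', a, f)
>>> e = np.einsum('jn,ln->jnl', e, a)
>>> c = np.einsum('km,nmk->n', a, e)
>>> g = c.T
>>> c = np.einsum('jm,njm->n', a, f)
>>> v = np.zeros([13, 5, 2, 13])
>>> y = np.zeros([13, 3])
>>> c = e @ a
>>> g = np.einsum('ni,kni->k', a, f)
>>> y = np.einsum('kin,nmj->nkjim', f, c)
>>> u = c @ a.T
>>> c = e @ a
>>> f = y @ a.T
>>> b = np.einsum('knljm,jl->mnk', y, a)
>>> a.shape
(5, 13)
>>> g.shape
(3,)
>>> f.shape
(13, 3, 13, 5, 5)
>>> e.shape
(13, 13, 5)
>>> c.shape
(13, 13, 13)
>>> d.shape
(3,)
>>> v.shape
(13, 5, 2, 13)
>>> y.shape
(13, 3, 13, 5, 13)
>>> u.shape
(13, 13, 5)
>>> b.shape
(13, 3, 13)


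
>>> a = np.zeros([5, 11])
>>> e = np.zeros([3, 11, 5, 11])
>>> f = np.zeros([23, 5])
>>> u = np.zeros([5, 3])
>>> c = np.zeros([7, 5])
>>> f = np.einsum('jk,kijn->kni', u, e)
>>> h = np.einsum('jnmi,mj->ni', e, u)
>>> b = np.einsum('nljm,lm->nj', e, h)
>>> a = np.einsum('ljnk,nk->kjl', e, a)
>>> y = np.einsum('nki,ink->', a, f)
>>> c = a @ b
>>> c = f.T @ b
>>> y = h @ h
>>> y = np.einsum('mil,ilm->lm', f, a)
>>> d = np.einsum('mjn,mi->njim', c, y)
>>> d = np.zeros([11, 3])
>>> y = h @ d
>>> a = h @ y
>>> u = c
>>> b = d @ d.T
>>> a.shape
(11, 3)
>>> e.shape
(3, 11, 5, 11)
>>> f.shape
(3, 11, 11)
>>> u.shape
(11, 11, 5)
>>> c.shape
(11, 11, 5)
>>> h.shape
(11, 11)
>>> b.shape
(11, 11)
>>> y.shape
(11, 3)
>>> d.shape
(11, 3)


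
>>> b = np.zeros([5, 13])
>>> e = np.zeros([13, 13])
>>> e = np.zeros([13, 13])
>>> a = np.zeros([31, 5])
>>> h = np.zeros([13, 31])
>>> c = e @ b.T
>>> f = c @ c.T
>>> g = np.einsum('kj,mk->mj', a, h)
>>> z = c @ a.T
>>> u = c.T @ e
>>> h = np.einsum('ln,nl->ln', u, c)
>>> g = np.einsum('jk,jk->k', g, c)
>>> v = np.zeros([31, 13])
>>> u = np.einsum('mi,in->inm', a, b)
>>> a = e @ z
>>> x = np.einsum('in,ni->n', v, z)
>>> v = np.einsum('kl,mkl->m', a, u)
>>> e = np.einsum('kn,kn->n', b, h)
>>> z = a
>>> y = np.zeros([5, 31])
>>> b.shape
(5, 13)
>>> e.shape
(13,)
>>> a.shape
(13, 31)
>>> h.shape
(5, 13)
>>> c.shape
(13, 5)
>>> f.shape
(13, 13)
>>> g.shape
(5,)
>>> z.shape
(13, 31)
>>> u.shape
(5, 13, 31)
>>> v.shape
(5,)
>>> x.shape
(13,)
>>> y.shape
(5, 31)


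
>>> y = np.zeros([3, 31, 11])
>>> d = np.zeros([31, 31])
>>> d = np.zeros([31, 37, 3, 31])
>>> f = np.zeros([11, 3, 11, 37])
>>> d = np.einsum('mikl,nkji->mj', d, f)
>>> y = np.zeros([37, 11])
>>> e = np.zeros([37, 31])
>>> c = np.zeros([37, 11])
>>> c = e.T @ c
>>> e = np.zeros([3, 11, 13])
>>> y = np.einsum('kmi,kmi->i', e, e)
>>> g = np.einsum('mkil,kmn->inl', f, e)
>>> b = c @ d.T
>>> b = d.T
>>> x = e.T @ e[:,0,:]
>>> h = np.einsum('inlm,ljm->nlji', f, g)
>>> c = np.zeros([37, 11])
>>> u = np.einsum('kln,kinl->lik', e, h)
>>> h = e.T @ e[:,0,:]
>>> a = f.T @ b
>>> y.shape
(13,)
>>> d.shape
(31, 11)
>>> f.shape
(11, 3, 11, 37)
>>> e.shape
(3, 11, 13)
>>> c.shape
(37, 11)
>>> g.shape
(11, 13, 37)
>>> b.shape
(11, 31)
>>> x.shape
(13, 11, 13)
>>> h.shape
(13, 11, 13)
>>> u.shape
(11, 11, 3)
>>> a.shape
(37, 11, 3, 31)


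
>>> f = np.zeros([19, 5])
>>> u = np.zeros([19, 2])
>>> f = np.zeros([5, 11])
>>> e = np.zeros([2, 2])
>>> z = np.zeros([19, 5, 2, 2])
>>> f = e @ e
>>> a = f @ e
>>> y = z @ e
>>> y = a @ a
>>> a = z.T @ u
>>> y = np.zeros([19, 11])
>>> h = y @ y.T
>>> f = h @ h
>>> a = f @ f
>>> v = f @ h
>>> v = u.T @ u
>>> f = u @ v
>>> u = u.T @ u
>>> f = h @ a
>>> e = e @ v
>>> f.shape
(19, 19)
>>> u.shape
(2, 2)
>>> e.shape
(2, 2)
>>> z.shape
(19, 5, 2, 2)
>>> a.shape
(19, 19)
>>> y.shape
(19, 11)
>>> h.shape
(19, 19)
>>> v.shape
(2, 2)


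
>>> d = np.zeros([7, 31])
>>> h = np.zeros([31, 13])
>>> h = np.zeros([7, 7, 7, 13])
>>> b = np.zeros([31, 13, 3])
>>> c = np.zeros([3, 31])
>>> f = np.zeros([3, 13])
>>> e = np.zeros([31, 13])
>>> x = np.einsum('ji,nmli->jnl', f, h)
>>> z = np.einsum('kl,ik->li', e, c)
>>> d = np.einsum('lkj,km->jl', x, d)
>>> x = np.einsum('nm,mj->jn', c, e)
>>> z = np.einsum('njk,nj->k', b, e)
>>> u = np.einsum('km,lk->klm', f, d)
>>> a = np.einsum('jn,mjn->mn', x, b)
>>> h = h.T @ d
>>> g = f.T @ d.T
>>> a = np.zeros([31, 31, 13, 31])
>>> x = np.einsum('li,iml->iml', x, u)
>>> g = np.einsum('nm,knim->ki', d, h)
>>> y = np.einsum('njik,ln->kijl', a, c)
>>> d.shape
(7, 3)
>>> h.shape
(13, 7, 7, 3)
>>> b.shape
(31, 13, 3)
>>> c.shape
(3, 31)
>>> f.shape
(3, 13)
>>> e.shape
(31, 13)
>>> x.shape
(3, 7, 13)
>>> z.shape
(3,)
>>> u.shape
(3, 7, 13)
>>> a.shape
(31, 31, 13, 31)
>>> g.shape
(13, 7)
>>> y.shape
(31, 13, 31, 3)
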